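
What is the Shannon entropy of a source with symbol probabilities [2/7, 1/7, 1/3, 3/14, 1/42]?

H(X) = -Σ p(x) log₂ p(x)
  -2/7 × log₂(2/7) = 0.5164
  -1/7 × log₂(1/7) = 0.4011
  -1/3 × log₂(1/3) = 0.5283
  -3/14 × log₂(3/14) = 0.4762
  -1/42 × log₂(1/42) = 0.1284
H(X) = 2.0504 bits


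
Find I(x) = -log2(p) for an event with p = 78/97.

Information content I(x) = -log₂(p(x))
I = -log₂(78/97) = -log₂(0.8041)
I = 0.3145 bits


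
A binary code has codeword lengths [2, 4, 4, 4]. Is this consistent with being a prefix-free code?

Kraft inequality: Σ 2^(-l_i) ≤ 1 for prefix-free code
Calculating: 2^(-2) + 2^(-4) + 2^(-4) + 2^(-4)
= 0.25 + 0.0625 + 0.0625 + 0.0625
= 0.4375
Since 0.4375 ≤ 1, prefix-free code exists


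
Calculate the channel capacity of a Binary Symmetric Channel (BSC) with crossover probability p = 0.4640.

For BSC with error probability p:
C = 1 - H(p) where H(p) is binary entropy
H(0.4640) = -0.4640 × log₂(0.4640) - 0.5360 × log₂(0.5360)
H(p) = 0.9963
C = 1 - 0.9963 = 0.0037 bits/use


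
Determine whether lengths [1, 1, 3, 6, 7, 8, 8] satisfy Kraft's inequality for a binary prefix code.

Kraft inequality: Σ 2^(-l_i) ≤ 1 for prefix-free code
Calculating: 2^(-1) + 2^(-1) + 2^(-3) + 2^(-6) + 2^(-7) + 2^(-8) + 2^(-8)
= 0.5 + 0.5 + 0.125 + 0.015625 + 0.0078125 + 0.00390625 + 0.00390625
= 1.1562
Since 1.1562 > 1, prefix-free code does not exist


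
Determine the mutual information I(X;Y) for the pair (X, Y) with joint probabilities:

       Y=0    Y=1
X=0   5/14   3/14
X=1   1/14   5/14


H(X) = 0.9852, H(Y) = 0.9852, H(X,Y) = 1.8092
I(X;Y) = H(X) + H(Y) - H(X,Y) = 0.1613 bits


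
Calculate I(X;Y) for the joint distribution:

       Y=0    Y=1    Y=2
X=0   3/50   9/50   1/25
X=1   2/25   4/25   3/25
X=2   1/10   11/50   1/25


H(X) = 1.5755, H(Y) = 1.4270, H(X,Y) = 2.9547
I(X;Y) = H(X) + H(Y) - H(X,Y) = 0.0477 bits


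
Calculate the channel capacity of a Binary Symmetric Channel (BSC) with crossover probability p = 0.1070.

For BSC with error probability p:
C = 1 - H(p) where H(p) is binary entropy
H(0.1070) = -0.1070 × log₂(0.1070) - 0.8930 × log₂(0.8930)
H(p) = 0.4908
C = 1 - 0.4908 = 0.5092 bits/use


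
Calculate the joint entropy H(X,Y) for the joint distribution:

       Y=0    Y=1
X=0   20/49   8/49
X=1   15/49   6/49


H(X,Y) = -Σ p(x,y) log₂ p(x,y)
  p(0,0)=20/49: -0.4082 × log₂(0.4082) = 0.5277
  p(0,1)=8/49: -0.1633 × log₂(0.1633) = 0.4269
  p(1,0)=15/49: -0.3061 × log₂(0.3061) = 0.5228
  p(1,1)=6/49: -0.1224 × log₂(0.1224) = 0.3710
H(X,Y) = 1.8483 bits


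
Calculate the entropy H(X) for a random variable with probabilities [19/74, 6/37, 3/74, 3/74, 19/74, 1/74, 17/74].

H(X) = -Σ p(x) log₂ p(x)
  -19/74 × log₂(19/74) = 0.5036
  -6/37 × log₂(6/37) = 0.4256
  -3/74 × log₂(3/74) = 0.1875
  -3/74 × log₂(3/74) = 0.1875
  -19/74 × log₂(19/74) = 0.5036
  -1/74 × log₂(1/74) = 0.0839
  -17/74 × log₂(17/74) = 0.4875
H(X) = 2.3792 bits


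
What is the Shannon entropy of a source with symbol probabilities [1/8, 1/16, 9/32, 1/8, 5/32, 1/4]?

H(X) = -Σ p(x) log₂ p(x)
  -1/8 × log₂(1/8) = 0.3750
  -1/16 × log₂(1/16) = 0.2500
  -9/32 × log₂(9/32) = 0.5147
  -1/8 × log₂(1/8) = 0.3750
  -5/32 × log₂(5/32) = 0.4184
  -1/4 × log₂(1/4) = 0.5000
H(X) = 2.4332 bits


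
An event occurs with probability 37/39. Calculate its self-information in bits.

Information content I(x) = -log₂(p(x))
I = -log₂(37/39) = -log₂(0.9487)
I = 0.0759 bits


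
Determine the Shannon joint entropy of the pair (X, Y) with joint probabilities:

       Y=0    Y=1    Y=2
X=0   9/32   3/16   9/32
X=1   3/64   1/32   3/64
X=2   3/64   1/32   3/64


H(X,Y) = -Σ p(x,y) log₂ p(x,y)
  p(0,0)=9/32: -0.2812 × log₂(0.2812) = 0.5147
  p(0,1)=3/16: -0.1875 × log₂(0.1875) = 0.4528
  p(0,2)=9/32: -0.2812 × log₂(0.2812) = 0.5147
  p(1,0)=3/64: -0.0469 × log₂(0.0469) = 0.2070
  p(1,1)=1/32: -0.0312 × log₂(0.0312) = 0.1562
  p(1,2)=3/64: -0.0469 × log₂(0.0469) = 0.2070
  p(2,0)=3/64: -0.0469 × log₂(0.0469) = 0.2070
  p(2,1)=1/32: -0.0312 × log₂(0.0312) = 0.1562
  p(2,2)=3/64: -0.0469 × log₂(0.0469) = 0.2070
H(X,Y) = 2.6226 bits


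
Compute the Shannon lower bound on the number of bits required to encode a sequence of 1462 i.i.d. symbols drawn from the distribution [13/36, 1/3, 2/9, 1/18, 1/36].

Entropy H = 1.9164 bits/symbol
Minimum bits = H × n = 1.9164 × 1462
= 2801.84 bits


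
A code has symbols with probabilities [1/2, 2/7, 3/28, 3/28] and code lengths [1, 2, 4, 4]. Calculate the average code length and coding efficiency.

Average length L = Σ p_i × l_i = 1.9286 bits
Entropy H = 1.7069 bits
Efficiency η = H/L × 100% = 88.51%


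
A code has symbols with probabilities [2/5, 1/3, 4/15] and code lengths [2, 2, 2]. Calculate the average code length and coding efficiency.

Average length L = Σ p_i × l_i = 2.0000 bits
Entropy H = 1.5656 bits
Efficiency η = H/L × 100% = 78.28%


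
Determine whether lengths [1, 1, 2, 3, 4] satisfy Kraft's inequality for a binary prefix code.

Kraft inequality: Σ 2^(-l_i) ≤ 1 for prefix-free code
Calculating: 2^(-1) + 2^(-1) + 2^(-2) + 2^(-3) + 2^(-4)
= 0.5 + 0.5 + 0.25 + 0.125 + 0.0625
= 1.4375
Since 1.4375 > 1, prefix-free code does not exist


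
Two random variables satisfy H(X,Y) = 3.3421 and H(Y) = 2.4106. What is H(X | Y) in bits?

Chain rule: H(X,Y) = H(X|Y) + H(Y)
H(X|Y) = H(X,Y) - H(Y) = 3.3421 - 2.4106 = 0.9315 bits


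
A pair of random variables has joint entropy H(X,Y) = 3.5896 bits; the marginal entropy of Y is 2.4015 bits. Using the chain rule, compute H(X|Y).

Chain rule: H(X,Y) = H(X|Y) + H(Y)
H(X|Y) = H(X,Y) - H(Y) = 3.5896 - 2.4015 = 1.1881 bits


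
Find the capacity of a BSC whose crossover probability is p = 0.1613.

For BSC with error probability p:
C = 1 - H(p) where H(p) is binary entropy
H(0.1613) = -0.1613 × log₂(0.1613) - 0.8387 × log₂(0.8387)
H(p) = 0.6374
C = 1 - 0.6374 = 0.3626 bits/use


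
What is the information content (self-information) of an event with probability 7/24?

Information content I(x) = -log₂(p(x))
I = -log₂(7/24) = -log₂(0.2917)
I = 1.7776 bits


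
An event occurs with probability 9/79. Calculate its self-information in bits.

Information content I(x) = -log₂(p(x))
I = -log₂(9/79) = -log₂(0.1139)
I = 3.1339 bits


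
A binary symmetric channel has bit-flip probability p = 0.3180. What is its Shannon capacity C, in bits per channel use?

For BSC with error probability p:
C = 1 - H(p) where H(p) is binary entropy
H(0.3180) = -0.3180 × log₂(0.3180) - 0.6820 × log₂(0.6820)
H(p) = 0.9022
C = 1 - 0.9022 = 0.0978 bits/use


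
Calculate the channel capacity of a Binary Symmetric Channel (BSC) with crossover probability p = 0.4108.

For BSC with error probability p:
C = 1 - H(p) where H(p) is binary entropy
H(0.4108) = -0.4108 × log₂(0.4108) - 0.5892 × log₂(0.5892)
H(p) = 0.9769
C = 1 - 0.9769 = 0.0231 bits/use


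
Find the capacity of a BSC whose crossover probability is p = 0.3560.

For BSC with error probability p:
C = 1 - H(p) where H(p) is binary entropy
H(0.3560) = -0.3560 × log₂(0.3560) - 0.6440 × log₂(0.6440)
H(p) = 0.9393
C = 1 - 0.9393 = 0.0607 bits/use


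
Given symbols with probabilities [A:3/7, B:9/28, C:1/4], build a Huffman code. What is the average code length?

Huffman tree construction:
Combine smallest probabilities repeatedly
Resulting codes:
  A: 0 (length 1)
  B: 11 (length 2)
  C: 10 (length 2)
Average length = Σ p(s) × length(s) = 1.5714 bits


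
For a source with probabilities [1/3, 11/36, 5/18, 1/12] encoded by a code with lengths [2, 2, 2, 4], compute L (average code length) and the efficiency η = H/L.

Average length L = Σ p_i × l_i = 2.1667 bits
Entropy H = 1.8631 bits
Efficiency η = H/L × 100% = 85.99%


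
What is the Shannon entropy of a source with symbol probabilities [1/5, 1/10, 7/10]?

H(X) = -Σ p(x) log₂ p(x)
  -1/5 × log₂(1/5) = 0.4644
  -1/10 × log₂(1/10) = 0.3322
  -7/10 × log₂(7/10) = 0.3602
H(X) = 1.1568 bits


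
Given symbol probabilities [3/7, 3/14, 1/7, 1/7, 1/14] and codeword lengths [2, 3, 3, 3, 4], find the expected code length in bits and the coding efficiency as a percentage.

Average length L = Σ p_i × l_i = 2.6429 bits
Entropy H = 2.0742 bits
Efficiency η = H/L × 100% = 78.48%


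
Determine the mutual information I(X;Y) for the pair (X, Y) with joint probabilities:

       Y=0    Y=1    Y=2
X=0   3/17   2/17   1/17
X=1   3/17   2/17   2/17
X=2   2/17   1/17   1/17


H(X) = 1.5486, H(Y) = 1.5222, H(X,Y) = 3.0575
I(X;Y) = H(X) + H(Y) - H(X,Y) = 0.0133 bits


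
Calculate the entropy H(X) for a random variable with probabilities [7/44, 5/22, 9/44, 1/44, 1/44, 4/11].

H(X) = -Σ p(x) log₂ p(x)
  -7/44 × log₂(7/44) = 0.4219
  -5/22 × log₂(5/22) = 0.4858
  -9/44 × log₂(9/44) = 0.4683
  -1/44 × log₂(1/44) = 0.1241
  -1/44 × log₂(1/44) = 0.1241
  -4/11 × log₂(4/11) = 0.5307
H(X) = 2.1549 bits


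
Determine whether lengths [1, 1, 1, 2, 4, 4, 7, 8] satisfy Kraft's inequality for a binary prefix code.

Kraft inequality: Σ 2^(-l_i) ≤ 1 for prefix-free code
Calculating: 2^(-1) + 2^(-1) + 2^(-1) + 2^(-2) + 2^(-4) + 2^(-4) + 2^(-7) + 2^(-8)
= 0.5 + 0.5 + 0.5 + 0.25 + 0.0625 + 0.0625 + 0.0078125 + 0.00390625
= 1.8867
Since 1.8867 > 1, prefix-free code does not exist


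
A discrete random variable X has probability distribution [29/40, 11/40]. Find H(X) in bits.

H(X) = -Σ p(x) log₂ p(x)
  -29/40 × log₂(29/40) = 0.3364
  -11/40 × log₂(11/40) = 0.5122
H(X) = 0.8485 bits


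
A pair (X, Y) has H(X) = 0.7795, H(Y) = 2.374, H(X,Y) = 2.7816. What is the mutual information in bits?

I(X;Y) = H(X) + H(Y) - H(X,Y)
I(X;Y) = 0.7795 + 2.374 - 2.7816 = 0.3719 bits


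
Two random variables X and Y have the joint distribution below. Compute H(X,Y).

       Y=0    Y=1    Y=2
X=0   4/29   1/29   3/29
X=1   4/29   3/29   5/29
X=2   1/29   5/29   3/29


H(X,Y) = -Σ p(x,y) log₂ p(x,y)
  p(0,0)=4/29: -0.1379 × log₂(0.1379) = 0.3942
  p(0,1)=1/29: -0.0345 × log₂(0.0345) = 0.1675
  p(0,2)=3/29: -0.1034 × log₂(0.1034) = 0.3386
  p(1,0)=4/29: -0.1379 × log₂(0.1379) = 0.3942
  p(1,1)=3/29: -0.1034 × log₂(0.1034) = 0.3386
  p(1,2)=5/29: -0.1724 × log₂(0.1724) = 0.4373
  p(2,0)=1/29: -0.0345 × log₂(0.0345) = 0.1675
  p(2,1)=5/29: -0.1724 × log₂(0.1724) = 0.4373
  p(2,2)=3/29: -0.1034 × log₂(0.1034) = 0.3386
H(X,Y) = 3.0137 bits


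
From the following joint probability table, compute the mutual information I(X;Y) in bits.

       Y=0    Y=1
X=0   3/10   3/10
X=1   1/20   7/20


H(X) = 0.9710, H(Y) = 0.9341, H(X,Y) = 1.7884
I(X;Y) = H(X) + H(Y) - H(X,Y) = 0.1166 bits


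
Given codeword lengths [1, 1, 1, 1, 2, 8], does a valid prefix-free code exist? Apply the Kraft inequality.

Kraft inequality: Σ 2^(-l_i) ≤ 1 for prefix-free code
Calculating: 2^(-1) + 2^(-1) + 2^(-1) + 2^(-1) + 2^(-2) + 2^(-8)
= 0.5 + 0.5 + 0.5 + 0.5 + 0.25 + 0.00390625
= 2.2539
Since 2.2539 > 1, prefix-free code does not exist


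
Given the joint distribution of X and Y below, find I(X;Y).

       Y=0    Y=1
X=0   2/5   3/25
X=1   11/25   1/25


H(X) = 0.9988, H(Y) = 0.6343, H(X,Y) = 1.6027
I(X;Y) = H(X) + H(Y) - H(X,Y) = 0.0304 bits


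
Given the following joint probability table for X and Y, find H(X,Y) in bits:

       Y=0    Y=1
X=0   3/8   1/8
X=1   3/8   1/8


H(X,Y) = -Σ p(x,y) log₂ p(x,y)
  p(0,0)=3/8: -0.3750 × log₂(0.3750) = 0.5306
  p(0,1)=1/8: -0.1250 × log₂(0.1250) = 0.3750
  p(1,0)=3/8: -0.3750 × log₂(0.3750) = 0.5306
  p(1,1)=1/8: -0.1250 × log₂(0.1250) = 0.3750
H(X,Y) = 1.8113 bits


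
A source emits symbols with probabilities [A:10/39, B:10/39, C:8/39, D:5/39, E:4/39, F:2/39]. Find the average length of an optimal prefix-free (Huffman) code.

Huffman tree construction:
Combine smallest probabilities repeatedly
Resulting codes:
  A: 01 (length 2)
  B: 10 (length 2)
  C: 00 (length 2)
  D: 110 (length 3)
  E: 1111 (length 4)
  F: 1110 (length 4)
Average length = Σ p(s) × length(s) = 2.4359 bits


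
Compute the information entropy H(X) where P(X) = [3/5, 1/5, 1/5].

H(X) = -Σ p(x) log₂ p(x)
  -3/5 × log₂(3/5) = 0.4422
  -1/5 × log₂(1/5) = 0.4644
  -1/5 × log₂(1/5) = 0.4644
H(X) = 1.3710 bits


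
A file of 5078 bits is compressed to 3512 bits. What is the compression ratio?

Compression ratio = Original / Compressed
= 5078 / 3512 = 1.45:1


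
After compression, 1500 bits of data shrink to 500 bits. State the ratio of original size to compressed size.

Compression ratio = Original / Compressed
= 1500 / 500 = 3.00:1


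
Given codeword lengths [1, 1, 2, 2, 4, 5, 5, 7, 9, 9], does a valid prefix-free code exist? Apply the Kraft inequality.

Kraft inequality: Σ 2^(-l_i) ≤ 1 for prefix-free code
Calculating: 2^(-1) + 2^(-1) + 2^(-2) + 2^(-2) + 2^(-4) + 2^(-5) + 2^(-5) + 2^(-7) + 2^(-9) + 2^(-9)
= 0.5 + 0.5 + 0.25 + 0.25 + 0.0625 + 0.03125 + 0.03125 + 0.0078125 + 0.001953125 + 0.001953125
= 1.6367
Since 1.6367 > 1, prefix-free code does not exist


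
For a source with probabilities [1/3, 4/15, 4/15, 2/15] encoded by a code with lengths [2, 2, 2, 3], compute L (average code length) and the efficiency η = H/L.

Average length L = Σ p_i × l_i = 2.1333 bits
Entropy H = 1.9329 bits
Efficiency η = H/L × 100% = 90.61%


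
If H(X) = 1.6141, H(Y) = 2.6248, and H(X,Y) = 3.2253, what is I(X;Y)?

I(X;Y) = H(X) + H(Y) - H(X,Y)
I(X;Y) = 1.6141 + 2.6248 - 3.2253 = 1.0136 bits


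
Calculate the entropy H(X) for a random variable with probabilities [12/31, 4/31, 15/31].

H(X) = -Σ p(x) log₂ p(x)
  -12/31 × log₂(12/31) = 0.5300
  -4/31 × log₂(4/31) = 0.3812
  -15/31 × log₂(15/31) = 0.5068
H(X) = 1.4180 bits


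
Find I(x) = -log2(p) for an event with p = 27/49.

Information content I(x) = -log₂(p(x))
I = -log₂(27/49) = -log₂(0.5510)
I = 0.8598 bits


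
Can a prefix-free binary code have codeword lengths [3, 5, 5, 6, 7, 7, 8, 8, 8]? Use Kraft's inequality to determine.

Kraft inequality: Σ 2^(-l_i) ≤ 1 for prefix-free code
Calculating: 2^(-3) + 2^(-5) + 2^(-5) + 2^(-6) + 2^(-7) + 2^(-7) + 2^(-8) + 2^(-8) + 2^(-8)
= 0.125 + 0.03125 + 0.03125 + 0.015625 + 0.0078125 + 0.0078125 + 0.00390625 + 0.00390625 + 0.00390625
= 0.2305
Since 0.2305 ≤ 1, prefix-free code exists


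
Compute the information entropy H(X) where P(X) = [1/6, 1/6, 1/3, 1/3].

H(X) = -Σ p(x) log₂ p(x)
  -1/6 × log₂(1/6) = 0.4308
  -1/6 × log₂(1/6) = 0.4308
  -1/3 × log₂(1/3) = 0.5283
  -1/3 × log₂(1/3) = 0.5283
H(X) = 1.9183 bits


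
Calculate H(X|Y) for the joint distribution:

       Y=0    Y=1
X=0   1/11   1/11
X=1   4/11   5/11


H(X|Y) = Σ_y p(y) H(X|Y=y)
  p(Y=0) = 5/11, H(X|Y=0) = 0.7219
  p(Y=1) = 6/11, H(X|Y=1) = 0.6500
H(X|Y) = 0.4545×0.7219 + 0.5455×0.6500 = 0.6827 bits


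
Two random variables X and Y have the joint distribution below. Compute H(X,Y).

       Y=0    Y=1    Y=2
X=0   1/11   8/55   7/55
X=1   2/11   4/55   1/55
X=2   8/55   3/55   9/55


H(X,Y) = -Σ p(x,y) log₂ p(x,y)
  p(0,0)=1/11: -0.0909 × log₂(0.0909) = 0.3145
  p(0,1)=8/55: -0.1455 × log₂(0.1455) = 0.4046
  p(0,2)=7/55: -0.1273 × log₂(0.1273) = 0.3785
  p(1,0)=2/11: -0.1818 × log₂(0.1818) = 0.4472
  p(1,1)=4/55: -0.0727 × log₂(0.0727) = 0.2750
  p(1,2)=1/55: -0.0182 × log₂(0.0182) = 0.1051
  p(2,0)=8/55: -0.1455 × log₂(0.1455) = 0.4046
  p(2,1)=3/55: -0.0545 × log₂(0.0545) = 0.2289
  p(2,2)=9/55: -0.1636 × log₂(0.1636) = 0.4273
H(X,Y) = 2.9856 bits


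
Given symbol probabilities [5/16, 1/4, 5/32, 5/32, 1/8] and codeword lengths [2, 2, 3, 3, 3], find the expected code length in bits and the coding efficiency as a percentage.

Average length L = Σ p_i × l_i = 2.4375 bits
Entropy H = 2.2363 bits
Efficiency η = H/L × 100% = 91.75%


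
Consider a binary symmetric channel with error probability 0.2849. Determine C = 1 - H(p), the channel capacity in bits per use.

For BSC with error probability p:
C = 1 - H(p) where H(p) is binary entropy
H(0.2849) = -0.2849 × log₂(0.2849) - 0.7151 × log₂(0.7151)
H(p) = 0.8620
C = 1 - 0.8620 = 0.1380 bits/use


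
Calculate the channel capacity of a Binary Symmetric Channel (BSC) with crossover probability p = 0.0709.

For BSC with error probability p:
C = 1 - H(p) where H(p) is binary entropy
H(0.0709) = -0.0709 × log₂(0.0709) - 0.9291 × log₂(0.9291)
H(p) = 0.3693
C = 1 - 0.3693 = 0.6307 bits/use


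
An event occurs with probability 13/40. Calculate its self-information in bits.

Information content I(x) = -log₂(p(x))
I = -log₂(13/40) = -log₂(0.3250)
I = 1.6215 bits


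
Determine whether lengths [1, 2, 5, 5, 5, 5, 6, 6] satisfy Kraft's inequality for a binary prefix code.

Kraft inequality: Σ 2^(-l_i) ≤ 1 for prefix-free code
Calculating: 2^(-1) + 2^(-2) + 2^(-5) + 2^(-5) + 2^(-5) + 2^(-5) + 2^(-6) + 2^(-6)
= 0.5 + 0.25 + 0.03125 + 0.03125 + 0.03125 + 0.03125 + 0.015625 + 0.015625
= 0.9062
Since 0.9062 ≤ 1, prefix-free code exists


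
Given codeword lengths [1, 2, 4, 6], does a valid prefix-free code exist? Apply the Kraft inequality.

Kraft inequality: Σ 2^(-l_i) ≤ 1 for prefix-free code
Calculating: 2^(-1) + 2^(-2) + 2^(-4) + 2^(-6)
= 0.5 + 0.25 + 0.0625 + 0.015625
= 0.8281
Since 0.8281 ≤ 1, prefix-free code exists


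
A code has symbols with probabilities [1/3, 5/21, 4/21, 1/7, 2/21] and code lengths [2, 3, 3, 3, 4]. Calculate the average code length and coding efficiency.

Average length L = Σ p_i × l_i = 2.7619 bits
Entropy H = 2.2011 bits
Efficiency η = H/L × 100% = 79.69%


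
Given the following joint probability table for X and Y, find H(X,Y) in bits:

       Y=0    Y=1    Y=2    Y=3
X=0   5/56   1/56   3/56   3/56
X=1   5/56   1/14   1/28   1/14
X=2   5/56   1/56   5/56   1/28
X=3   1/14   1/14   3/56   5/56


H(X,Y) = -Σ p(x,y) log₂ p(x,y)
  p(0,0)=5/56: -0.0893 × log₂(0.0893) = 0.3112
  p(0,1)=1/56: -0.0179 × log₂(0.0179) = 0.1037
  p(0,2)=3/56: -0.0536 × log₂(0.0536) = 0.2262
  p(0,3)=3/56: -0.0536 × log₂(0.0536) = 0.2262
  p(1,0)=5/56: -0.0893 × log₂(0.0893) = 0.3112
  p(1,1)=1/14: -0.0714 × log₂(0.0714) = 0.2720
  p(1,2)=1/28: -0.0357 × log₂(0.0357) = 0.1717
  p(1,3)=1/14: -0.0714 × log₂(0.0714) = 0.2720
  p(2,0)=5/56: -0.0893 × log₂(0.0893) = 0.3112
  p(2,1)=1/56: -0.0179 × log₂(0.0179) = 0.1037
  p(2,2)=5/56: -0.0893 × log₂(0.0893) = 0.3112
  p(2,3)=1/28: -0.0357 × log₂(0.0357) = 0.1717
  p(3,0)=1/14: -0.0714 × log₂(0.0714) = 0.2720
  p(3,1)=1/14: -0.0714 × log₂(0.0714) = 0.2720
  p(3,2)=3/56: -0.0536 × log₂(0.0536) = 0.2262
  p(3,3)=5/56: -0.0893 × log₂(0.0893) = 0.3112
H(X,Y) = 3.8732 bits


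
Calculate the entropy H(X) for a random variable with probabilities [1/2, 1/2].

H(X) = -Σ p(x) log₂ p(x)
  -1/2 × log₂(1/2) = 0.5000
  -1/2 × log₂(1/2) = 0.5000
H(X) = 1.0000 bits


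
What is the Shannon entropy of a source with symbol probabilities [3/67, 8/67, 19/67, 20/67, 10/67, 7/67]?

H(X) = -Σ p(x) log₂ p(x)
  -3/67 × log₂(3/67) = 0.2006
  -8/67 × log₂(8/67) = 0.3661
  -19/67 × log₂(19/67) = 0.5156
  -20/67 × log₂(20/67) = 0.5206
  -10/67 × log₂(10/67) = 0.4096
  -7/67 × log₂(7/67) = 0.3405
H(X) = 2.3530 bits


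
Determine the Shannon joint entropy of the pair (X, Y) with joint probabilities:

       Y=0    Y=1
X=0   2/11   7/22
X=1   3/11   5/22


H(X,Y) = -Σ p(x,y) log₂ p(x,y)
  p(0,0)=2/11: -0.1818 × log₂(0.1818) = 0.4472
  p(0,1)=7/22: -0.3182 × log₂(0.3182) = 0.5257
  p(1,0)=3/11: -0.2727 × log₂(0.2727) = 0.5112
  p(1,1)=5/22: -0.2273 × log₂(0.2273) = 0.4858
H(X,Y) = 1.9698 bits


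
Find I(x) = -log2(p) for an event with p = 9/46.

Information content I(x) = -log₂(p(x))
I = -log₂(9/46) = -log₂(0.1957)
I = 2.3536 bits


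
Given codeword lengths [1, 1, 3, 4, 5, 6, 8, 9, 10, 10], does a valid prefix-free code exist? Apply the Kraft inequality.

Kraft inequality: Σ 2^(-l_i) ≤ 1 for prefix-free code
Calculating: 2^(-1) + 2^(-1) + 2^(-3) + 2^(-4) + 2^(-5) + 2^(-6) + 2^(-8) + 2^(-9) + 2^(-10) + 2^(-10)
= 0.5 + 0.5 + 0.125 + 0.0625 + 0.03125 + 0.015625 + 0.00390625 + 0.001953125 + 0.0009765625 + 0.0009765625
= 1.2422
Since 1.2422 > 1, prefix-free code does not exist


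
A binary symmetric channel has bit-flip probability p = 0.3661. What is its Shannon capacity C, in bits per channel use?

For BSC with error probability p:
C = 1 - H(p) where H(p) is binary entropy
H(0.3661) = -0.3661 × log₂(0.3661) - 0.6339 × log₂(0.6339)
H(p) = 0.9476
C = 1 - 0.9476 = 0.0524 bits/use


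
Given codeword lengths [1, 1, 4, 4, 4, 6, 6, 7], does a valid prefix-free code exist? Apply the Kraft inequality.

Kraft inequality: Σ 2^(-l_i) ≤ 1 for prefix-free code
Calculating: 2^(-1) + 2^(-1) + 2^(-4) + 2^(-4) + 2^(-4) + 2^(-6) + 2^(-6) + 2^(-7)
= 0.5 + 0.5 + 0.0625 + 0.0625 + 0.0625 + 0.015625 + 0.015625 + 0.0078125
= 1.2266
Since 1.2266 > 1, prefix-free code does not exist


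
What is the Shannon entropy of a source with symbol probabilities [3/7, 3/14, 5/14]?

H(X) = -Σ p(x) log₂ p(x)
  -3/7 × log₂(3/7) = 0.5239
  -3/14 × log₂(3/14) = 0.4762
  -5/14 × log₂(5/14) = 0.5305
H(X) = 1.5306 bits


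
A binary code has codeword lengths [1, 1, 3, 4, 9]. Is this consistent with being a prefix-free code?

Kraft inequality: Σ 2^(-l_i) ≤ 1 for prefix-free code
Calculating: 2^(-1) + 2^(-1) + 2^(-3) + 2^(-4) + 2^(-9)
= 0.5 + 0.5 + 0.125 + 0.0625 + 0.001953125
= 1.1895
Since 1.1895 > 1, prefix-free code does not exist


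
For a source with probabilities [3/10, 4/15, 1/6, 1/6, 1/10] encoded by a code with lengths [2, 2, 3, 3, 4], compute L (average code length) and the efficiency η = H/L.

Average length L = Σ p_i × l_i = 2.5333 bits
Entropy H = 2.2234 bits
Efficiency η = H/L × 100% = 87.77%


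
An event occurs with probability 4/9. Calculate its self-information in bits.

Information content I(x) = -log₂(p(x))
I = -log₂(4/9) = -log₂(0.4444)
I = 1.1699 bits


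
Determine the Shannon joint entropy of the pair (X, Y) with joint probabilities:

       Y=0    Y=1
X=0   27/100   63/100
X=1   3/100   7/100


H(X,Y) = -Σ p(x,y) log₂ p(x,y)
  p(0,0)=27/100: -0.2700 × log₂(0.2700) = 0.5100
  p(0,1)=63/100: -0.6300 × log₂(0.6300) = 0.4199
  p(1,0)=3/100: -0.0300 × log₂(0.0300) = 0.1518
  p(1,1)=7/100: -0.0700 × log₂(0.0700) = 0.2686
H(X,Y) = 1.3503 bits


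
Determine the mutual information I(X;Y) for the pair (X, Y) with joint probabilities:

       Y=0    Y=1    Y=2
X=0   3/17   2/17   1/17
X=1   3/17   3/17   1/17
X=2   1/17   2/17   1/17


H(X) = 1.5486, H(Y) = 1.4958, H(X,Y) = 3.0131
I(X;Y) = H(X) + H(Y) - H(X,Y) = 0.0313 bits


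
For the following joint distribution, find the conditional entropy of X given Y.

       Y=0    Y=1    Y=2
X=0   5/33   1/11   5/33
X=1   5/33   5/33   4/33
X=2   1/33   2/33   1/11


H(X|Y) = Σ_y p(y) H(X|Y=y)
  p(Y=0) = 1/3, H(X|Y=0) = 1.3486
  p(Y=1) = 10/33, H(X|Y=1) = 1.4855
  p(Y=2) = 4/11, H(X|Y=2) = 1.5546
H(X|Y) = 0.3333×1.3486 + 0.3030×1.4855 + 0.3636×1.5546 = 1.4650 bits


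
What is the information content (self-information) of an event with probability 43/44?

Information content I(x) = -log₂(p(x))
I = -log₂(43/44) = -log₂(0.9773)
I = 0.0332 bits


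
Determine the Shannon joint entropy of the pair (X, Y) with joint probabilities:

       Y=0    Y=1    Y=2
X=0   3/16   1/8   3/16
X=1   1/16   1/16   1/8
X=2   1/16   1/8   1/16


H(X,Y) = -Σ p(x,y) log₂ p(x,y)
  p(0,0)=3/16: -0.1875 × log₂(0.1875) = 0.4528
  p(0,1)=1/8: -0.1250 × log₂(0.1250) = 0.3750
  p(0,2)=3/16: -0.1875 × log₂(0.1875) = 0.4528
  p(1,0)=1/16: -0.0625 × log₂(0.0625) = 0.2500
  p(1,1)=1/16: -0.0625 × log₂(0.0625) = 0.2500
  p(1,2)=1/8: -0.1250 × log₂(0.1250) = 0.3750
  p(2,0)=1/16: -0.0625 × log₂(0.0625) = 0.2500
  p(2,1)=1/8: -0.1250 × log₂(0.1250) = 0.3750
  p(2,2)=1/16: -0.0625 × log₂(0.0625) = 0.2500
H(X,Y) = 3.0306 bits


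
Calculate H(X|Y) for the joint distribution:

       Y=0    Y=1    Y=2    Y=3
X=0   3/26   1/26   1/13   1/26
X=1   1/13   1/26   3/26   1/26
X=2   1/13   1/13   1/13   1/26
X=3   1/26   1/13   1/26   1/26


H(X|Y) = Σ_y p(y) H(X|Y=y)
  p(Y=0) = 4/13, H(X|Y=0) = 1.9056
  p(Y=1) = 3/13, H(X|Y=1) = 1.9183
  p(Y=2) = 4/13, H(X|Y=2) = 1.9056
  p(Y=3) = 2/13, H(X|Y=3) = 2.0000
H(X|Y) = 0.3077×1.9056 + 0.2308×1.9183 + 0.3077×1.9056 + 0.1538×2.0000 = 1.9231 bits


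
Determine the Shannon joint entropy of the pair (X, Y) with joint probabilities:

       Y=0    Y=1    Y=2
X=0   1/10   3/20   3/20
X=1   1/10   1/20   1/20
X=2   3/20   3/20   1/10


H(X,Y) = -Σ p(x,y) log₂ p(x,y)
  p(0,0)=1/10: -0.1000 × log₂(0.1000) = 0.3322
  p(0,1)=3/20: -0.1500 × log₂(0.1500) = 0.4105
  p(0,2)=3/20: -0.1500 × log₂(0.1500) = 0.4105
  p(1,0)=1/10: -0.1000 × log₂(0.1000) = 0.3322
  p(1,1)=1/20: -0.0500 × log₂(0.0500) = 0.2161
  p(1,2)=1/20: -0.0500 × log₂(0.0500) = 0.2161
  p(2,0)=3/20: -0.1500 × log₂(0.1500) = 0.4105
  p(2,1)=3/20: -0.1500 × log₂(0.1500) = 0.4105
  p(2,2)=1/10: -0.1000 × log₂(0.1000) = 0.3322
H(X,Y) = 3.0710 bits


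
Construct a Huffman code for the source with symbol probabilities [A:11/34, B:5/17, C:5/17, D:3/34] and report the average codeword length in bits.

Huffman tree construction:
Combine smallest probabilities repeatedly
Resulting codes:
  A: 11 (length 2)
  B: 01 (length 2)
  C: 10 (length 2)
  D: 00 (length 2)
Average length = Σ p(s) × length(s) = 2.0000 bits


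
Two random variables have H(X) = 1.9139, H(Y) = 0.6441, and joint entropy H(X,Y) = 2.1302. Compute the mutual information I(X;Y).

I(X;Y) = H(X) + H(Y) - H(X,Y)
I(X;Y) = 1.9139 + 0.6441 - 2.1302 = 0.4278 bits


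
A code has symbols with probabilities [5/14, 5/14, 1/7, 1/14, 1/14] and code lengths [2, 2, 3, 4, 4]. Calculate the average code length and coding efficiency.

Average length L = Σ p_i × l_i = 2.4286 bits
Entropy H = 2.0060 bits
Efficiency η = H/L × 100% = 82.60%


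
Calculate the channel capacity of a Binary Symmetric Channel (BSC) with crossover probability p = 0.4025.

For BSC with error probability p:
C = 1 - H(p) where H(p) is binary entropy
H(0.4025) = -0.4025 × log₂(0.4025) - 0.5975 × log₂(0.5975)
H(p) = 0.9724
C = 1 - 0.9724 = 0.0276 bits/use


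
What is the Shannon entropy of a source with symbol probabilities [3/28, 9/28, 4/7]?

H(X) = -Σ p(x) log₂ p(x)
  -3/28 × log₂(3/28) = 0.3453
  -9/28 × log₂(9/28) = 0.5263
  -4/7 × log₂(4/7) = 0.4613
H(X) = 1.3329 bits


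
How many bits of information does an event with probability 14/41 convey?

Information content I(x) = -log₂(p(x))
I = -log₂(14/41) = -log₂(0.3415)
I = 1.5502 bits


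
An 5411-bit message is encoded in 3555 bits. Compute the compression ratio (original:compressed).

Compression ratio = Original / Compressed
= 5411 / 3555 = 1.52:1


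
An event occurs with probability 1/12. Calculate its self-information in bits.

Information content I(x) = -log₂(p(x))
I = -log₂(1/12) = -log₂(0.0833)
I = 3.5850 bits


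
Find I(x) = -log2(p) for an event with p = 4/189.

Information content I(x) = -log₂(p(x))
I = -log₂(4/189) = -log₂(0.0212)
I = 5.5622 bits


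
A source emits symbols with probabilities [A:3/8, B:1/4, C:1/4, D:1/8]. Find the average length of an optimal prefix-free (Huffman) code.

Huffman tree construction:
Combine smallest probabilities repeatedly
Resulting codes:
  A: 11 (length 2)
  B: 01 (length 2)
  C: 10 (length 2)
  D: 00 (length 2)
Average length = Σ p(s) × length(s) = 2.0000 bits


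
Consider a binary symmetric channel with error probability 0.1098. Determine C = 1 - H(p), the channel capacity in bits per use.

For BSC with error probability p:
C = 1 - H(p) where H(p) is binary entropy
H(0.1098) = -0.1098 × log₂(0.1098) - 0.8902 × log₂(0.8902)
H(p) = 0.4993
C = 1 - 0.4993 = 0.5007 bits/use


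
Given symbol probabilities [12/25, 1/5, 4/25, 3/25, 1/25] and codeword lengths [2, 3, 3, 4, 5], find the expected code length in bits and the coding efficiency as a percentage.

Average length L = Σ p_i × l_i = 2.7200 bits
Entropy H = 1.9485 bits
Efficiency η = H/L × 100% = 71.64%


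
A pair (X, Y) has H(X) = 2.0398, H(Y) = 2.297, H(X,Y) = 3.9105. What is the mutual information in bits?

I(X;Y) = H(X) + H(Y) - H(X,Y)
I(X;Y) = 2.0398 + 2.297 - 3.9105 = 0.4263 bits


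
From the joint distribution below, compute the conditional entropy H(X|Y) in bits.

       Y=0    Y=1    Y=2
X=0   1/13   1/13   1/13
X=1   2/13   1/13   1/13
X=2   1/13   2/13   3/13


H(X|Y) = Σ_y p(y) H(X|Y=y)
  p(Y=0) = 4/13, H(X|Y=0) = 1.5000
  p(Y=1) = 4/13, H(X|Y=1) = 1.5000
  p(Y=2) = 5/13, H(X|Y=2) = 1.3710
H(X|Y) = 0.3077×1.5000 + 0.3077×1.5000 + 0.3846×1.3710 = 1.4504 bits


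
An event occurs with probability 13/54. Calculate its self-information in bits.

Information content I(x) = -log₂(p(x))
I = -log₂(13/54) = -log₂(0.2407)
I = 2.0544 bits


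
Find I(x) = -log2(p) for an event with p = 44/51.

Information content I(x) = -log₂(p(x))
I = -log₂(44/51) = -log₂(0.8627)
I = 0.2130 bits


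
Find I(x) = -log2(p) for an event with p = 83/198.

Information content I(x) = -log₂(p(x))
I = -log₂(83/198) = -log₂(0.4192)
I = 1.2543 bits


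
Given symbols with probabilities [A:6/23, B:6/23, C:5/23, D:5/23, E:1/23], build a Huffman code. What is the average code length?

Huffman tree construction:
Combine smallest probabilities repeatedly
Resulting codes:
  A: 01 (length 2)
  B: 10 (length 2)
  C: 111 (length 3)
  D: 00 (length 2)
  E: 110 (length 3)
Average length = Σ p(s) × length(s) = 2.2609 bits


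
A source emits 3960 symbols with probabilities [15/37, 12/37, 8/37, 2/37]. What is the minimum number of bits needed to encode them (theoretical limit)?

Entropy H = 1.7602 bits/symbol
Minimum bits = H × n = 1.7602 × 3960
= 6970.33 bits


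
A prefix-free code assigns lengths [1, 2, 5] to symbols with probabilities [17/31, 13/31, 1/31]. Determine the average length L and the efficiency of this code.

Average length L = Σ p_i × l_i = 1.5484 bits
Entropy H = 1.1609 bits
Efficiency η = H/L × 100% = 74.97%


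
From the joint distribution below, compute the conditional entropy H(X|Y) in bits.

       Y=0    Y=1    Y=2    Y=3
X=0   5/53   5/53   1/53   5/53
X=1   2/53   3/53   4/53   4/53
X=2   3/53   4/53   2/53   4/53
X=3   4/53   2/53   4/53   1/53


H(X|Y) = Σ_y p(y) H(X|Y=y)
  p(Y=0) = 14/53, H(X|Y=0) = 1.9242
  p(Y=1) = 14/53, H(X|Y=1) = 1.9242
  p(Y=2) = 11/53, H(X|Y=2) = 1.8231
  p(Y=3) = 14/53, H(X|Y=3) = 1.8352
H(X|Y) = 0.2642×1.9242 + 0.2642×1.9242 + 0.2075×1.8231 + 0.2642×1.8352 = 1.8797 bits


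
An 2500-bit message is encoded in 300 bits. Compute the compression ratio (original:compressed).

Compression ratio = Original / Compressed
= 2500 / 300 = 8.33:1


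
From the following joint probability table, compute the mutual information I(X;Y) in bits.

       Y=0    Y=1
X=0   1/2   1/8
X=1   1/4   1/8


H(X) = 0.9544, H(Y) = 0.8113, H(X,Y) = 1.7500
I(X;Y) = H(X) + H(Y) - H(X,Y) = 0.0157 bits


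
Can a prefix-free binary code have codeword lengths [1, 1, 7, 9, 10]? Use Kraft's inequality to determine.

Kraft inequality: Σ 2^(-l_i) ≤ 1 for prefix-free code
Calculating: 2^(-1) + 2^(-1) + 2^(-7) + 2^(-9) + 2^(-10)
= 0.5 + 0.5 + 0.0078125 + 0.001953125 + 0.0009765625
= 1.0107
Since 1.0107 > 1, prefix-free code does not exist


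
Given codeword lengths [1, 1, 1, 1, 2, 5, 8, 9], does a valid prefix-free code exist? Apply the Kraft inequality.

Kraft inequality: Σ 2^(-l_i) ≤ 1 for prefix-free code
Calculating: 2^(-1) + 2^(-1) + 2^(-1) + 2^(-1) + 2^(-2) + 2^(-5) + 2^(-8) + 2^(-9)
= 0.5 + 0.5 + 0.5 + 0.5 + 0.25 + 0.03125 + 0.00390625 + 0.001953125
= 2.2871
Since 2.2871 > 1, prefix-free code does not exist


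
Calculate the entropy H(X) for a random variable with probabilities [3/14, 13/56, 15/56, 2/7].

H(X) = -Σ p(x) log₂ p(x)
  -3/14 × log₂(3/14) = 0.4762
  -13/56 × log₂(13/56) = 0.4891
  -15/56 × log₂(15/56) = 0.5091
  -2/7 × log₂(2/7) = 0.5164
H(X) = 1.9908 bits


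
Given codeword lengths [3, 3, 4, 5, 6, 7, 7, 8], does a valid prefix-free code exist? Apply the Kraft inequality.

Kraft inequality: Σ 2^(-l_i) ≤ 1 for prefix-free code
Calculating: 2^(-3) + 2^(-3) + 2^(-4) + 2^(-5) + 2^(-6) + 2^(-7) + 2^(-7) + 2^(-8)
= 0.125 + 0.125 + 0.0625 + 0.03125 + 0.015625 + 0.0078125 + 0.0078125 + 0.00390625
= 0.3789
Since 0.3789 ≤ 1, prefix-free code exists


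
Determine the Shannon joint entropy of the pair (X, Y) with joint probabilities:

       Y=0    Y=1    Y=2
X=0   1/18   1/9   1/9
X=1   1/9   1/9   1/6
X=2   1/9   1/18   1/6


H(X,Y) = -Σ p(x,y) log₂ p(x,y)
  p(0,0)=1/18: -0.0556 × log₂(0.0556) = 0.2317
  p(0,1)=1/9: -0.1111 × log₂(0.1111) = 0.3522
  p(0,2)=1/9: -0.1111 × log₂(0.1111) = 0.3522
  p(1,0)=1/9: -0.1111 × log₂(0.1111) = 0.3522
  p(1,1)=1/9: -0.1111 × log₂(0.1111) = 0.3522
  p(1,2)=1/6: -0.1667 × log₂(0.1667) = 0.4308
  p(2,0)=1/9: -0.1111 × log₂(0.1111) = 0.3522
  p(2,1)=1/18: -0.0556 × log₂(0.0556) = 0.2317
  p(2,2)=1/6: -0.1667 × log₂(0.1667) = 0.4308
H(X,Y) = 3.0860 bits


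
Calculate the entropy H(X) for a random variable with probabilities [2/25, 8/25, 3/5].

H(X) = -Σ p(x) log₂ p(x)
  -2/25 × log₂(2/25) = 0.2915
  -8/25 × log₂(8/25) = 0.5260
  -3/5 × log₂(3/5) = 0.4422
H(X) = 1.2597 bits


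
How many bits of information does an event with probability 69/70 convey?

Information content I(x) = -log₂(p(x))
I = -log₂(69/70) = -log₂(0.9857)
I = 0.0208 bits


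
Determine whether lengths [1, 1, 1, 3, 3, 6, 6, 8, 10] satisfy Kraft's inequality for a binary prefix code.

Kraft inequality: Σ 2^(-l_i) ≤ 1 for prefix-free code
Calculating: 2^(-1) + 2^(-1) + 2^(-1) + 2^(-3) + 2^(-3) + 2^(-6) + 2^(-6) + 2^(-8) + 2^(-10)
= 0.5 + 0.5 + 0.5 + 0.125 + 0.125 + 0.015625 + 0.015625 + 0.00390625 + 0.0009765625
= 1.7861
Since 1.7861 > 1, prefix-free code does not exist


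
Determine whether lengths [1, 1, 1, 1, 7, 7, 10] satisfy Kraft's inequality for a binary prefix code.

Kraft inequality: Σ 2^(-l_i) ≤ 1 for prefix-free code
Calculating: 2^(-1) + 2^(-1) + 2^(-1) + 2^(-1) + 2^(-7) + 2^(-7) + 2^(-10)
= 0.5 + 0.5 + 0.5 + 0.5 + 0.0078125 + 0.0078125 + 0.0009765625
= 2.0166
Since 2.0166 > 1, prefix-free code does not exist


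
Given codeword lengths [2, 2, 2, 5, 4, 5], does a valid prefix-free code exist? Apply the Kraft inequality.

Kraft inequality: Σ 2^(-l_i) ≤ 1 for prefix-free code
Calculating: 2^(-2) + 2^(-2) + 2^(-2) + 2^(-5) + 2^(-4) + 2^(-5)
= 0.25 + 0.25 + 0.25 + 0.03125 + 0.0625 + 0.03125
= 0.8750
Since 0.8750 ≤ 1, prefix-free code exists


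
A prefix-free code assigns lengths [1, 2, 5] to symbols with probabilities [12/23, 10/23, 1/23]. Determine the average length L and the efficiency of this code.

Average length L = Σ p_i × l_i = 1.6087 bits
Entropy H = 1.2088 bits
Efficiency η = H/L × 100% = 75.14%


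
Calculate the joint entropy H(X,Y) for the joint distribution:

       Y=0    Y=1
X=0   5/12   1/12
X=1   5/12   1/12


H(X,Y) = -Σ p(x,y) log₂ p(x,y)
  p(0,0)=5/12: -0.4167 × log₂(0.4167) = 0.5263
  p(0,1)=1/12: -0.0833 × log₂(0.0833) = 0.2987
  p(1,0)=5/12: -0.4167 × log₂(0.4167) = 0.5263
  p(1,1)=1/12: -0.0833 × log₂(0.0833) = 0.2987
H(X,Y) = 1.6500 bits


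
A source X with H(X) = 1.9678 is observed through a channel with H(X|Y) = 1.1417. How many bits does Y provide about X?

I(X;Y) = H(X) - H(X|Y)
I(X;Y) = 1.9678 - 1.1417 = 0.8261 bits


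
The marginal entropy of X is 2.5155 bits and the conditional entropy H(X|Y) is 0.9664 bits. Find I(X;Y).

I(X;Y) = H(X) - H(X|Y)
I(X;Y) = 2.5155 - 0.9664 = 1.5491 bits


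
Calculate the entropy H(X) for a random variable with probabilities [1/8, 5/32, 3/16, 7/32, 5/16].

H(X) = -Σ p(x) log₂ p(x)
  -1/8 × log₂(1/8) = 0.3750
  -5/32 × log₂(5/32) = 0.4184
  -3/16 × log₂(3/16) = 0.4528
  -7/32 × log₂(7/32) = 0.4796
  -5/16 × log₂(5/16) = 0.5244
H(X) = 2.2503 bits


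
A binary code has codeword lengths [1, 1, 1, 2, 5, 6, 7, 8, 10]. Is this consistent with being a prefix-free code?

Kraft inequality: Σ 2^(-l_i) ≤ 1 for prefix-free code
Calculating: 2^(-1) + 2^(-1) + 2^(-1) + 2^(-2) + 2^(-5) + 2^(-6) + 2^(-7) + 2^(-8) + 2^(-10)
= 0.5 + 0.5 + 0.5 + 0.25 + 0.03125 + 0.015625 + 0.0078125 + 0.00390625 + 0.0009765625
= 1.8096
Since 1.8096 > 1, prefix-free code does not exist


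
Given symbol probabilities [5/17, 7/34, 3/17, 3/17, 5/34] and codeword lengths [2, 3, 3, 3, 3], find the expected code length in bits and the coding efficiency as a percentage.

Average length L = Σ p_i × l_i = 2.7059 bits
Entropy H = 2.2786 bits
Efficiency η = H/L × 100% = 84.21%


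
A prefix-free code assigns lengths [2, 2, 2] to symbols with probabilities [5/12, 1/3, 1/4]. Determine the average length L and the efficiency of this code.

Average length L = Σ p_i × l_i = 2.0000 bits
Entropy H = 1.5546 bits
Efficiency η = H/L × 100% = 77.73%


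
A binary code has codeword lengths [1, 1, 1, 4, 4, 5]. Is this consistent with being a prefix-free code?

Kraft inequality: Σ 2^(-l_i) ≤ 1 for prefix-free code
Calculating: 2^(-1) + 2^(-1) + 2^(-1) + 2^(-4) + 2^(-4) + 2^(-5)
= 0.5 + 0.5 + 0.5 + 0.0625 + 0.0625 + 0.03125
= 1.6562
Since 1.6562 > 1, prefix-free code does not exist


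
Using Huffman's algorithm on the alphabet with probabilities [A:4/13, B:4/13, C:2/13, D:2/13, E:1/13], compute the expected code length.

Huffman tree construction:
Combine smallest probabilities repeatedly
Resulting codes:
  A: 10 (length 2)
  B: 11 (length 2)
  C: 011 (length 3)
  D: 00 (length 2)
  E: 010 (length 3)
Average length = Σ p(s) × length(s) = 2.2308 bits


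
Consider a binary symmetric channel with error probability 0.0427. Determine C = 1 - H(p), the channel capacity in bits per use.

For BSC with error probability p:
C = 1 - H(p) where H(p) is binary entropy
H(0.0427) = -0.0427 × log₂(0.0427) - 0.9573 × log₂(0.9573)
H(p) = 0.2545
C = 1 - 0.2545 = 0.7455 bits/use


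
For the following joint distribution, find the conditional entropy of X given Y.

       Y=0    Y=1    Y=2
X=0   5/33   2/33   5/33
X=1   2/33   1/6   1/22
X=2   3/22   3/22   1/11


H(X|Y) = Σ_y p(y) H(X|Y=y)
  p(Y=0) = 23/66, H(X|Y=0) = 1.4910
  p(Y=1) = 4/11, H(X|Y=1) = 1.4773
  p(Y=2) = 19/66, H(X|Y=2) = 1.4330
H(X|Y) = 0.3485×1.4910 + 0.3636×1.4773 + 0.2879×1.4330 = 1.4693 bits


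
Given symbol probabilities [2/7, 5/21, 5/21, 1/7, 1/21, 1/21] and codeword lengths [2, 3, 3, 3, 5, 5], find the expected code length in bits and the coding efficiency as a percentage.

Average length L = Σ p_i × l_i = 2.9048 bits
Entropy H = 2.3217 bits
Efficiency η = H/L × 100% = 79.93%


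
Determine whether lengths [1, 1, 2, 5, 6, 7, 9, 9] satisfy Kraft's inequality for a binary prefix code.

Kraft inequality: Σ 2^(-l_i) ≤ 1 for prefix-free code
Calculating: 2^(-1) + 2^(-1) + 2^(-2) + 2^(-5) + 2^(-6) + 2^(-7) + 2^(-9) + 2^(-9)
= 0.5 + 0.5 + 0.25 + 0.03125 + 0.015625 + 0.0078125 + 0.001953125 + 0.001953125
= 1.3086
Since 1.3086 > 1, prefix-free code does not exist


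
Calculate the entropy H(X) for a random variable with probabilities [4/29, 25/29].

H(X) = -Σ p(x) log₂ p(x)
  -4/29 × log₂(4/29) = 0.3942
  -25/29 × log₂(25/29) = 0.1846
H(X) = 0.5788 bits


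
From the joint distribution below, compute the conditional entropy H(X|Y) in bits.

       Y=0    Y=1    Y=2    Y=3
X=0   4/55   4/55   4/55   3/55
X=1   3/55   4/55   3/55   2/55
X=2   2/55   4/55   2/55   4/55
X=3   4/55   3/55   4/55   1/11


H(X|Y) = Σ_y p(y) H(X|Y=y)
  p(Y=0) = 13/55, H(X|Y=0) = 1.9501
  p(Y=1) = 3/11, H(X|Y=1) = 1.9899
  p(Y=2) = 13/55, H(X|Y=2) = 1.9501
  p(Y=3) = 14/55, H(X|Y=3) = 1.9242
H(X|Y) = 0.2364×1.9501 + 0.2727×1.9899 + 0.2364×1.9501 + 0.2545×1.9242 = 1.9543 bits
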